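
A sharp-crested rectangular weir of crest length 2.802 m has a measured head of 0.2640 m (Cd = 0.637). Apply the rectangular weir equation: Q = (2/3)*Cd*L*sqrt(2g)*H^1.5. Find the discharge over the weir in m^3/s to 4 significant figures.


Q = (2/3)*0.637*2.802*sqrt(2*9.81)*0.2640^1.5 = 0.7149 m^3/s
Therefore the discharge over the weir = 0.7149 m^3/s.


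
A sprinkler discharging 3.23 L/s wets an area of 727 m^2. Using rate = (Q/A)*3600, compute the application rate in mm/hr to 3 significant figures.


rate = (3.23 / 727) * 3600 = 16.0 mm/hr
Therefore the application rate = 16.0 mm/hr.


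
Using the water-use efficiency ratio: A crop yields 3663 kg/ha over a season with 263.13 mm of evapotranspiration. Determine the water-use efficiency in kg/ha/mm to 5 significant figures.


Approach: apply the water-use efficiency ratio, WUE = yield/ET.
WUE = 3663 / 263.13 = 13.921 kg/ha/mm
Therefore the water-use efficiency = 13.921 kg/ha/mm.


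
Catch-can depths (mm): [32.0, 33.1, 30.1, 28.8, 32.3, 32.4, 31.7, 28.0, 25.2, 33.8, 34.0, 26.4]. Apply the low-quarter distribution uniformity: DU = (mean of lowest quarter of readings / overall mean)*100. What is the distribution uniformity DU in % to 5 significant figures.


sorted lowest 3 of 12: [25.2, 26.4, 28.0] -> mean = 26.53333 mm
overall mean = 30.65000 mm
DU = (26.53333/30.65000)*100 = 86.569 %
Therefore the distribution uniformity DU = 86.569 %.


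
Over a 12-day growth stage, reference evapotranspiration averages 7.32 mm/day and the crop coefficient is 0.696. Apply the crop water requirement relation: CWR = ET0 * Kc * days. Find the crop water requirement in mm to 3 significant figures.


CWR = 7.32 * 0.696 * 12 = 61.1 mm
Therefore the crop water requirement = 61.1 mm.


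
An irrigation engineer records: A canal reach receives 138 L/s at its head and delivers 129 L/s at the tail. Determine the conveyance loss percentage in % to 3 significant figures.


Approach: apply the conveyance loss ratio, loss% = ((Q_head - Q_tail)/Q_head)*100.
loss = ((138 - 129)/138)*100 = 6.52 %
Therefore the conveyance loss percentage = 6.52 %.


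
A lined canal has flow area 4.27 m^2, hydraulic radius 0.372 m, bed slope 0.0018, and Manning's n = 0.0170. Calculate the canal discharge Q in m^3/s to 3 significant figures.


Approach: apply Manning's equation, Q = (1/n)*A*R^(2/3)*S^(1/2).
Q = (1/0.0170) * 4.27 * 0.372^(2/3) * 0.0018^(1/2) = 5.51 m^3/s
Therefore the canal discharge Q = 5.51 m^3/s.


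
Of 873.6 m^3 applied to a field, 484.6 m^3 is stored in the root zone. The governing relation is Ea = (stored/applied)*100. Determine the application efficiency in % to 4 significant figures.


Ea = (484.6/873.6)*100 = 55.47 %
Therefore the application efficiency = 55.47 %.


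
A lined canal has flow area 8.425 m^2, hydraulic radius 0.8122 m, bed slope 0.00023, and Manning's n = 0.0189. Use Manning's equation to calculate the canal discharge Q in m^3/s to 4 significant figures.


Approach: apply Manning's equation, Q = (1/n)*A*R^(2/3)*S^(1/2).
Q = (1/0.0189) * 8.425 * 0.8122^(2/3) * 0.00023^(1/2) = 5.885 m^3/s
Therefore the canal discharge Q = 5.885 m^3/s.


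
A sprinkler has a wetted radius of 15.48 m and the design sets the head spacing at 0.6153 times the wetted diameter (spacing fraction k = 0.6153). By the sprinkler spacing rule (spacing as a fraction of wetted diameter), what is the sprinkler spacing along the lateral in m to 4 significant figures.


Approach: apply the sprinkler spacing rule (spacing as a fraction of wetted diameter), S = k*(2*R).
S = 0.6153 * (2 * 15.48) = 19.05 m
Therefore the sprinkler spacing along the lateral = 19.05 m.


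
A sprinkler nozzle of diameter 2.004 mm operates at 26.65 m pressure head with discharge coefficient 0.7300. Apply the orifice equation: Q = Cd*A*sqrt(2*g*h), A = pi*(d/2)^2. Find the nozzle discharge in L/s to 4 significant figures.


A = pi*(2.004e-3/2)^2 = 3.15417e-06 m^2
Q = 0.7300 * 3.15417e-06 * sqrt(2*9.81*26.65) * 1000 = 0.05265 L/s
Therefore the nozzle discharge = 0.05265 L/s.


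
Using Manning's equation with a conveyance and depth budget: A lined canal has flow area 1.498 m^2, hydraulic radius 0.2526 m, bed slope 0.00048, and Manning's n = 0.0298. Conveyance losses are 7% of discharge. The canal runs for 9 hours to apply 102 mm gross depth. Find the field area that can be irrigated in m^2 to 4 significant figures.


Approach: apply Manning's equation with a conveyance and depth budget, Q = (1/n)*A*R^(2/3)*S^(1/2); Q_field = Q*(1-loss); Area = Q_field*t/(d/1000).
Step 1 — canal discharge (Manning's equation):
  Q = (1/0.0298) * 1.498 * 0.2526^(2/3) * 0.00048^(1/2) = 0.440087 m^3/s
Step 2 — delivered flow: Q_field = 0.440087*(1 - 7/100) = 0.409281 m^3/s
Step 3 — volume delivered: V = 0.409281 * 9*3600 = 13260.7 m^3
Step 4 — area served: A = V / (depth/1000) = 13260.7 / 0.102 = 130000 m^2
Therefore the field area that can be irrigated = 130000 m^2.


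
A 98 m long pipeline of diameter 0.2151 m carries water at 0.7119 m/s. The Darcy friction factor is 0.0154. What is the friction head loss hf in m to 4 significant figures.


Approach: apply the Darcy-Weisbach equation, hf = f*(L/D)*(v^2/(2g)).
hf = 0.0154 * (98/0.2151) * (0.7119^2 / (2*9.81))
hf = 0.1812 m
Therefore the friction head loss hf = 0.1812 m.


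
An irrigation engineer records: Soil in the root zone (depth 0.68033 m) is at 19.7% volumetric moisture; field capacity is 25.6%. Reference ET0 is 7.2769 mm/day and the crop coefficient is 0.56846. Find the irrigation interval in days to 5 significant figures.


Approach: apply soil-water budget scheduling, SMD = (FC-theta)/100*depth*1000; ETc = ET0*Kc; interval = SMD/ETc.
Step 1 — soil moisture deficit:
  SMD = (25.6 - 19.7)/100 * 0.68033 * 1000 = 40.13947 mm
Step 2 — daily crop ET (ETc = ET0*Kc):
  ETc = 7.2769 * 0.56846 = 4.136627 mm/day
Step 3 — irrigation interval (SMD/ETc):
  interval = 40.13947 / 4.136627 = 9.7034 days
Therefore the irrigation interval = 9.7034 days.


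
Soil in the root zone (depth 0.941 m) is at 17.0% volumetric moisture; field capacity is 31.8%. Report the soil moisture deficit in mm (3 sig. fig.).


Approach: apply the soil moisture deficit relation, SMD = (FC - theta)/100 * depth * 1000.
SMD = (31.8 - 17.0)/100 * 0.941 * 1000 = 139 mm
Therefore the soil moisture deficit = 139 mm.


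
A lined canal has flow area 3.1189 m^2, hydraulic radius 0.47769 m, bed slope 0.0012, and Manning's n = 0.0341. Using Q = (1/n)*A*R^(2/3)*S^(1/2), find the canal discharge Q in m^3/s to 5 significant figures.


Q = (1/0.0341) * 3.1189 * 0.47769^(2/3) * 0.0012^(1/2) = 1.9361 m^3/s
Therefore the canal discharge Q = 1.9361 m^3/s.


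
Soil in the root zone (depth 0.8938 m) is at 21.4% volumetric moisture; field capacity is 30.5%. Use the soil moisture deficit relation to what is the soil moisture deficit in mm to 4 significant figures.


Approach: apply the soil moisture deficit relation, SMD = (FC - theta)/100 * depth * 1000.
SMD = (30.5 - 21.4)/100 * 0.8938 * 1000 = 81.34 mm
Therefore the soil moisture deficit = 81.34 mm.


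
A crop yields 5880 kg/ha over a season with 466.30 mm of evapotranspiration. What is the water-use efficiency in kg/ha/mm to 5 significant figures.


Approach: apply the water-use efficiency ratio, WUE = yield/ET.
WUE = 5880 / 466.30 = 12.610 kg/ha/mm
Therefore the water-use efficiency = 12.610 kg/ha/mm.


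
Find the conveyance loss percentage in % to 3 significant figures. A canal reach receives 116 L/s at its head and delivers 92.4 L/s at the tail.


Approach: apply the conveyance loss ratio, loss% = ((Q_head - Q_tail)/Q_head)*100.
loss = ((116 - 92.4)/116)*100 = 20.3 %
Therefore the conveyance loss percentage = 20.3 %.


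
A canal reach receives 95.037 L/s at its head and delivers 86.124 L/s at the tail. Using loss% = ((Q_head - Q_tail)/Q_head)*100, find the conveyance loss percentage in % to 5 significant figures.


loss = ((95.037 - 86.124)/95.037)*100 = 9.3785 %
Therefore the conveyance loss percentage = 9.3785 %.


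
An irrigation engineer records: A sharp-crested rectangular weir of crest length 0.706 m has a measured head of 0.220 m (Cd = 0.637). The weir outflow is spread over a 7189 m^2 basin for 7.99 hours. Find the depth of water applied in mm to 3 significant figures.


Approach: apply the rectangular weir equation with a volume-to-depth conversion, Q = (2/3)*Cd*L*sqrt(2g)*H^1.5; d = Q*t/A * 1000.
Step 1 — weir discharge:
  Q = (2/3)*0.637*0.706*sqrt(2*9.81)*0.220^1.5 = 0.13704 m^3/s
Step 2 — volume: V = 0.13704 * 7.99*3600 = 3941.7 m^3
Step 3 — depth: d = V/A * 1000 = 3941.7/7189 * 1000 = 548 mm
Therefore the depth of water applied = 548 mm.


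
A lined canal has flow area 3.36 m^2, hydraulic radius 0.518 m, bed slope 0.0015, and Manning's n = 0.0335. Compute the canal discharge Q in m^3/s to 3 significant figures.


Approach: apply Manning's equation, Q = (1/n)*A*R^(2/3)*S^(1/2).
Q = (1/0.0335) * 3.36 * 0.518^(2/3) * 0.0015^(1/2) = 2.51 m^3/s
Therefore the canal discharge Q = 2.51 m^3/s.


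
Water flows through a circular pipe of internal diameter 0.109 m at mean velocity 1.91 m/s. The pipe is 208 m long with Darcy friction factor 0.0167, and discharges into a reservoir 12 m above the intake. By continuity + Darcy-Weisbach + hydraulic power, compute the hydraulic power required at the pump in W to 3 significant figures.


Approach: apply continuity + Darcy-Weisbach + hydraulic power, Q = A*v; hf = f*(L/D)*(v^2/(2g)); H = static + hf; P = rho*g*Q*H.
Step 1 — flow rate (continuity, Q = A*v):
  A = pi*(0.109/2)^2 = 0.0093313 m^2
  Q = 0.0093313 * 1.91 = 0.017823 m^3/s
Step 2 — friction head loss (Darcy-Weisbach):
  hf = 0.0167 * (208/0.109) * (1.91^2 / (2*9.81))
  hf = 5.9254 m
Step 3 — total head: H = 12 + 5.9254 = 17.925 m
Step 4 — hydraulic power (P = rho*g*Q*H):
  P = 1000 * 9.81 * 0.017823 * 17.925 = 3130 W
Therefore the hydraulic power required at the pump = 3130 W.


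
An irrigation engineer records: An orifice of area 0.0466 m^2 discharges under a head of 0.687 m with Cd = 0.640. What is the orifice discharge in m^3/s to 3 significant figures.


Approach: apply the orifice equation, Q = Cd*A*sqrt(2*g*h).
Q = 0.640 * 0.0466 * sqrt(2*9.81*0.687) = 0.109 m^3/s
Therefore the orifice discharge = 0.109 m^3/s.


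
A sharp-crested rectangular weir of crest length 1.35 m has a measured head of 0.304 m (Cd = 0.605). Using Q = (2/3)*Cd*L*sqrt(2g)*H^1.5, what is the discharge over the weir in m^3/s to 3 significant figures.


Q = (2/3)*0.605*1.35*sqrt(2*9.81)*0.304^1.5 = 0.404 m^3/s
Therefore the discharge over the weir = 0.404 m^3/s.


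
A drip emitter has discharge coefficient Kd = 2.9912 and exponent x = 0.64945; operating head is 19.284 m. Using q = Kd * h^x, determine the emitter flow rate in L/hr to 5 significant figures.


q = 2.9912 * 19.284^0.64945 = 20.442 L/hr
Therefore the emitter flow rate = 20.442 L/hr.


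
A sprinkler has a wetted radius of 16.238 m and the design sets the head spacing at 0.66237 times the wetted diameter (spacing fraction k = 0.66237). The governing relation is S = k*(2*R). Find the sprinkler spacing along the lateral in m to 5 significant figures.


S = 0.66237 * (2 * 16.238) = 21.511 m
Therefore the sprinkler spacing along the lateral = 21.511 m.


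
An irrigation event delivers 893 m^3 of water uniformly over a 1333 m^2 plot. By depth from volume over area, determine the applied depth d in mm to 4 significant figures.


Approach: apply depth from volume over area, d = (V/A)*1000.
d = (893 / 1333) * 1000 = 669.9 mm
Therefore the applied depth d = 669.9 mm.


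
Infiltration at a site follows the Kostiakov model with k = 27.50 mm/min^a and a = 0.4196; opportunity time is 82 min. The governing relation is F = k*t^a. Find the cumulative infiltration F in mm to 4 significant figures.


F = 27.50 * 82^0.4196 = 174.7 mm
Therefore the cumulative infiltration F = 174.7 mm.


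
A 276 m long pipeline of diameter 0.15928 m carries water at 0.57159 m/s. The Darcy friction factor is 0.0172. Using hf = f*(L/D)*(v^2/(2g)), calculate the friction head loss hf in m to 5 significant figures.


hf = 0.0172 * (276/0.15928) * (0.57159^2 / (2*9.81))
hf = 0.49630 m
Therefore the friction head loss hf = 0.49630 m.


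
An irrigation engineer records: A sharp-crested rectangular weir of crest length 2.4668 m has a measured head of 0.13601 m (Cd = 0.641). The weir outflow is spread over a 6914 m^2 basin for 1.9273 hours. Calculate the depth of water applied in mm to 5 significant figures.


Approach: apply the rectangular weir equation with a volume-to-depth conversion, Q = (2/3)*Cd*L*sqrt(2g)*H^1.5; d = Q*t/A * 1000.
Step 1 — weir discharge:
  Q = (2/3)*0.641*2.4668*sqrt(2*9.81)*0.13601^1.5 = 0.2342106 m^3/s
Step 2 — volume: V = 0.2342106 * 1.9273*3600 = 1625.018 m^3
Step 3 — depth: d = V/A * 1000 = 1625.018/6914 * 1000 = 235.03 mm
Therefore the depth of water applied = 235.03 mm.


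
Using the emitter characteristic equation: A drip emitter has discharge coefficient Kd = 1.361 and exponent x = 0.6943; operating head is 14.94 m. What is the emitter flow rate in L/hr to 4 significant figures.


Approach: apply the emitter characteristic equation, q = Kd * h^x.
q = 1.361 * 14.94^0.6943 = 8.896 L/hr
Therefore the emitter flow rate = 8.896 L/hr.


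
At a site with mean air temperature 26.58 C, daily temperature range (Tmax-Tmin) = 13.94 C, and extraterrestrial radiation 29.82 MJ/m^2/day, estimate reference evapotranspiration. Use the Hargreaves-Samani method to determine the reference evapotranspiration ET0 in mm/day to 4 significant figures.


Approach: apply the Hargreaves-Samani method, ET0 = 0.0023*(Tmean+17.8)*sqrt(Tmax-Tmin)*0.408*Ra.
ET0 = 0.0023*(26.58+17.8)*sqrt(13.94)*0.408*29.82 = 4.637 mm/day
Therefore the reference evapotranspiration ET0 = 4.637 mm/day.


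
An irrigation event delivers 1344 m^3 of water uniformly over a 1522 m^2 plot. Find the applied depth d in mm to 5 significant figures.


Approach: apply depth from volume over area, d = (V/A)*1000.
d = (1344 / 1522) * 1000 = 883.05 mm
Therefore the applied depth d = 883.05 mm.


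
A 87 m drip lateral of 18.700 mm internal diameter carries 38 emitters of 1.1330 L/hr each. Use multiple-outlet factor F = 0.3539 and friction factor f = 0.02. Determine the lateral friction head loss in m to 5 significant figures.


Approach: apply Darcy-Weisbach with the multiple-outlet F-factor, Q = n*q/(3600*1000) m^3/s; v = Q/A; hf = F*f*(L/D)*(v^2/(2g)).
Q = 38*1.1330/(3600*1000) = 1.195944e-05 m^3/s
A = pi*(18.700e-3/2)^2 = 2.746459e-04 m^2, so v = Q/A = 0.04354496 m/s
hf = 0.3539*0.02*(87/0.018700)*(0.04354496^2/(2*9.81)) = 0.0031825 m
Therefore the lateral friction head loss = 0.0031825 m.


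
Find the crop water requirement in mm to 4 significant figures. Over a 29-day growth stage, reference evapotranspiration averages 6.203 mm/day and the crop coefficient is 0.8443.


Approach: apply the crop water requirement relation, CWR = ET0 * Kc * days.
CWR = 6.203 * 0.8443 * 29 = 151.9 mm
Therefore the crop water requirement = 151.9 mm.


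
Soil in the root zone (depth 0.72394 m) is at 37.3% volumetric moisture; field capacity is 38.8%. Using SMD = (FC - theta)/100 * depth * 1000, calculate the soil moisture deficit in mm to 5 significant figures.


SMD = (38.8 - 37.3)/100 * 0.72394 * 1000 = 10.859 mm
Therefore the soil moisture deficit = 10.859 mm.


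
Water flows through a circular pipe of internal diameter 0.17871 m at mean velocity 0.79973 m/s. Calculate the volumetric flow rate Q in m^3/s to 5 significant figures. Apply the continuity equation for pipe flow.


Approach: apply the continuity equation for pipe flow, Q = A * v with A = pi*(D/2)^2.
A = pi*(0.17871/2)^2 = 0.02508347 m^2
Q = 0.02508347 * 0.79973 = 0.020060 m^3/s
Therefore the volumetric flow rate Q = 0.020060 m^3/s.


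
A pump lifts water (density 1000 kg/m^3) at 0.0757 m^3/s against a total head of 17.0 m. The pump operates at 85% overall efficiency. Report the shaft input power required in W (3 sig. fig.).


Approach: apply hydraulic power then efficiency conversion, P = rho*g*Q*H; P_in = P/eta.
Step 1 — hydraulic power (P = rho*g*Q*H):
  P = 1000 * 9.81 * 0.0757 * 17.0 = 12624 W
Step 2 — input power: P_in = P/eta = 12624 / 0.85 = 14900 W
Therefore the shaft input power required = 14900 W.


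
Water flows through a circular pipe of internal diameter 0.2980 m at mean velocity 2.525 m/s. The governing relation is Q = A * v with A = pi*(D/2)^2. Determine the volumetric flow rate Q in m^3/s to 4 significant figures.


A = pi*(0.2980/2)^2 = 0.0697465 m^2
Q = 0.0697465 * 2.525 = 0.1761 m^3/s
Therefore the volumetric flow rate Q = 0.1761 m^3/s.


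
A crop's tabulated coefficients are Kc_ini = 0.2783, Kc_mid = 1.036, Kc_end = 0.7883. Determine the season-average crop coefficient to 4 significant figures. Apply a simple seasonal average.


Approach: apply a simple seasonal average, Kc_avg = (Kc_ini + Kc_mid + Kc_end)/3.
Kc_avg = (0.2783 + 1.036 + 0.7883)/3 = 0.7009
Therefore the season-average crop coefficient = 0.7009.


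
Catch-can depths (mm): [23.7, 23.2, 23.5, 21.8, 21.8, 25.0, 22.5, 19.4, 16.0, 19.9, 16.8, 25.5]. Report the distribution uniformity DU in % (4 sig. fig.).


Approach: apply the low-quarter distribution uniformity, DU = (mean of lowest quarter of readings / overall mean)*100.
sorted lowest 3 of 12: [16.0, 16.8, 19.4] -> mean = 17.4000 mm
overall mean = 21.5917 mm
DU = (17.4000/21.5917)*100 = 80.59 %
Therefore the distribution uniformity DU = 80.59 %.


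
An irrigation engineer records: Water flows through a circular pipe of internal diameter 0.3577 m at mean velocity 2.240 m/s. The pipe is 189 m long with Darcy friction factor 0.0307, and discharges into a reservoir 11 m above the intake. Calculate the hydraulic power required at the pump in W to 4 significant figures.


Approach: apply continuity + Darcy-Weisbach + hydraulic power, Q = A*v; hf = f*(L/D)*(v^2/(2g)); H = static + hf; P = rho*g*Q*H.
Step 1 — flow rate (continuity, Q = A*v):
  A = pi*(0.3577/2)^2 = 0.100491 m^2
  Q = 0.100491 * 2.240 = 0.225100 m^3/s
Step 2 — friction head loss (Darcy-Weisbach):
  hf = 0.0307 * (189/0.3577) * (2.240^2 / (2*9.81))
  hf = 4.14838 m
Step 3 — total head: H = 11 + 4.14838 = 15.1484 m
Step 4 — hydraulic power (P = rho*g*Q*H):
  P = 1000 * 9.81 * 0.225100 * 15.1484 = 33450 W
Therefore the hydraulic power required at the pump = 33450 W.


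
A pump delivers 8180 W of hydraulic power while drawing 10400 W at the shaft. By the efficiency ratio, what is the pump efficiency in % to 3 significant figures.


Approach: apply the efficiency ratio, eta = (P_out/P_in)*100.
eta = (8180 / 10400) * 100 = 78.7 %
Therefore the pump efficiency = 78.7 %.


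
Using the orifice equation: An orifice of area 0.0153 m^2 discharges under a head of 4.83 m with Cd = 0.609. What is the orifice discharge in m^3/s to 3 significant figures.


Approach: apply the orifice equation, Q = Cd*A*sqrt(2*g*h).
Q = 0.609 * 0.0153 * sqrt(2*9.81*4.83) = 0.0907 m^3/s
Therefore the orifice discharge = 0.0907 m^3/s.


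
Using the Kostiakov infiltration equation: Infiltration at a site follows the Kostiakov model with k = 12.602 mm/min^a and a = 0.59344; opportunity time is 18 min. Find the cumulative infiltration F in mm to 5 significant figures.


Approach: apply the Kostiakov infiltration equation, F = k*t^a.
F = 12.602 * 18^0.59344 = 70.044 mm
Therefore the cumulative infiltration F = 70.044 mm.


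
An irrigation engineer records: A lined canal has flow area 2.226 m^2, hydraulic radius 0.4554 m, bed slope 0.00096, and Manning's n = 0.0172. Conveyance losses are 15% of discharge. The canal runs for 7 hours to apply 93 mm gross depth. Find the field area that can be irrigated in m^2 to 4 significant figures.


Approach: apply Manning's equation with a conveyance and depth budget, Q = (1/n)*A*R^(2/3)*S^(1/2); Q_field = Q*(1-loss); Area = Q_field*t/(d/1000).
Step 1 — canal discharge (Manning's equation):
  Q = (1/0.0172) * 2.226 * 0.4554^(2/3) * 0.00096^(1/2) = 2.37353 m^3/s
Step 2 — delivered flow: Q_field = 2.37353*(1 - 15/100) = 2.01750 m^3/s
Step 3 — volume delivered: V = 2.01750 * 7*3600 = 50841.0 m^3
Step 4 — area served: A = V / (depth/1000) = 50841.0 / 0.093 = 546700 m^2
Therefore the field area that can be irrigated = 546700 m^2.


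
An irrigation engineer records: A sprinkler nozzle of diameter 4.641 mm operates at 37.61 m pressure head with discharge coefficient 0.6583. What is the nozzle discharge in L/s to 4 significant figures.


Approach: apply the orifice equation, Q = Cd*A*sqrt(2*g*h), A = pi*(d/2)^2.
A = pi*(4.641e-3/2)^2 = 1.69166e-05 m^2
Q = 0.6583 * 1.69166e-05 * sqrt(2*9.81*37.61) * 1000 = 0.3025 L/s
Therefore the nozzle discharge = 0.3025 L/s.


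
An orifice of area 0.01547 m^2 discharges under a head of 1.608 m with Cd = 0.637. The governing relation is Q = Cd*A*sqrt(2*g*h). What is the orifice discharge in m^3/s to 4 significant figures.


Q = 0.637 * 0.01547 * sqrt(2*9.81*1.608) = 0.05535 m^3/s
Therefore the orifice discharge = 0.05535 m^3/s.


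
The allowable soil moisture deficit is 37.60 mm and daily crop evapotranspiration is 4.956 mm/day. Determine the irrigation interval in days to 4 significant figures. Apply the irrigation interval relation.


Approach: apply the irrigation interval relation, interval = SMD / ETc.
interval = 37.60 / 4.956 = 7.587 days
Therefore the irrigation interval = 7.587 days.


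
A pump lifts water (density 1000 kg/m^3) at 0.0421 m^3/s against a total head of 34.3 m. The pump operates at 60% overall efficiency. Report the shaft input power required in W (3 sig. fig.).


Approach: apply hydraulic power then efficiency conversion, P = rho*g*Q*H; P_in = P/eta.
Step 1 — hydraulic power (P = rho*g*Q*H):
  P = 1000 * 9.81 * 0.0421 * 34.3 = 14166 W
Step 2 — input power: P_in = P/eta = 14166 / 0.6 = 23600 W
Therefore the shaft input power required = 23600 W.


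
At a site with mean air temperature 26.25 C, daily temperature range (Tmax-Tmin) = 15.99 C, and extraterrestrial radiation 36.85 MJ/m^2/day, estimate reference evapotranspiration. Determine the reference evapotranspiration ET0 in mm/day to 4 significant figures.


Approach: apply the Hargreaves-Samani method, ET0 = 0.0023*(Tmean+17.8)*sqrt(Tmax-Tmin)*0.408*Ra.
ET0 = 0.0023*(26.25+17.8)*sqrt(15.99)*0.408*36.85 = 6.091 mm/day
Therefore the reference evapotranspiration ET0 = 6.091 mm/day.


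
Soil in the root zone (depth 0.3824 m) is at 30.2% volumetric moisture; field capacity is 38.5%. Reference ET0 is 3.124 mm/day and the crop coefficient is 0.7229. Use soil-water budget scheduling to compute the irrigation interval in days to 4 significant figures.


Approach: apply soil-water budget scheduling, SMD = (FC-theta)/100*depth*1000; ETc = ET0*Kc; interval = SMD/ETc.
Step 1 — soil moisture deficit:
  SMD = (38.5 - 30.2)/100 * 0.3824 * 1000 = 31.7392 mm
Step 2 — daily crop ET (ETc = ET0*Kc):
  ETc = 3.124 * 0.7229 = 2.25834 mm/day
Step 3 — irrigation interval (SMD/ETc):
  interval = 31.7392 / 2.25834 = 14.05 days
Therefore the irrigation interval = 14.05 days.


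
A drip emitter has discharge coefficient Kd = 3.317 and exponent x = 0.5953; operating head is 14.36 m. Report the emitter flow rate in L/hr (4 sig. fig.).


Approach: apply the emitter characteristic equation, q = Kd * h^x.
q = 3.317 * 14.36^0.5953 = 16.20 L/hr
Therefore the emitter flow rate = 16.20 L/hr.


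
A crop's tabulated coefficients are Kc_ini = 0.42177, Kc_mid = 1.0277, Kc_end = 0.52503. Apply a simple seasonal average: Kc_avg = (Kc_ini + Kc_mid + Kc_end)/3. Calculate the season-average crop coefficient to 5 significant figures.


Kc_avg = (0.42177 + 1.0277 + 0.52503)/3 = 0.65817
Therefore the season-average crop coefficient = 0.65817.


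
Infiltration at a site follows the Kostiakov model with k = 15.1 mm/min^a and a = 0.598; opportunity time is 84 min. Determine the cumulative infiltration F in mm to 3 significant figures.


Approach: apply the Kostiakov infiltration equation, F = k*t^a.
F = 15.1 * 84^0.598 = 214 mm
Therefore the cumulative infiltration F = 214 mm.


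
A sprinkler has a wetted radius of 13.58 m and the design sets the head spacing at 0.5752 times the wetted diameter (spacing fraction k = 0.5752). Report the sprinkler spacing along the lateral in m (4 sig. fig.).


Approach: apply the sprinkler spacing rule (spacing as a fraction of wetted diameter), S = k*(2*R).
S = 0.5752 * (2 * 13.58) = 15.62 m
Therefore the sprinkler spacing along the lateral = 15.62 m.


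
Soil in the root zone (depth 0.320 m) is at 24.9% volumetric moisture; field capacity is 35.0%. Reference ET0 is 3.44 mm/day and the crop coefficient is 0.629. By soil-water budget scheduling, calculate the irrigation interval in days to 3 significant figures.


Approach: apply soil-water budget scheduling, SMD = (FC-theta)/100*depth*1000; ETc = ET0*Kc; interval = SMD/ETc.
Step 1 — soil moisture deficit:
  SMD = (35.0 - 24.9)/100 * 0.320 * 1000 = 32.320 mm
Step 2 — daily crop ET (ETc = ET0*Kc):
  ETc = 3.44 * 0.629 = 2.1638 mm/day
Step 3 — irrigation interval (SMD/ETc):
  interval = 32.320 / 2.1638 = 14.9 days
Therefore the irrigation interval = 14.9 days.


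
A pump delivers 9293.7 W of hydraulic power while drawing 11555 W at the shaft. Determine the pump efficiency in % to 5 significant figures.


Approach: apply the efficiency ratio, eta = (P_out/P_in)*100.
eta = (9293.7 / 11555) * 100 = 80.430 %
Therefore the pump efficiency = 80.430 %.


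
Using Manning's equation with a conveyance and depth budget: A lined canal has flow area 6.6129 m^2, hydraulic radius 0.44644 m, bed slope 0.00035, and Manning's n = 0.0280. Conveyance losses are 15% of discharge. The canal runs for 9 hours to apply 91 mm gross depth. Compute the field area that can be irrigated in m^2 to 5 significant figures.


Approach: apply Manning's equation with a conveyance and depth budget, Q = (1/n)*A*R^(2/3)*S^(1/2); Q_field = Q*(1-loss); Area = Q_field*t/(d/1000).
Step 1 — canal discharge (Manning's equation):
  Q = (1/0.0280) * 6.6129 * 0.44644^(2/3) * 0.00035^(1/2) = 2.580933 m^3/s
Step 2 — delivered flow: Q_field = 2.580933*(1 - 15/100) = 2.193793 m^3/s
Step 3 — volume delivered: V = 2.193793 * 9*3600 = 71078.89 m^3
Step 4 — area served: A = V / (depth/1000) = 71078.89 / 0.091 = 781090 m^2
Therefore the field area that can be irrigated = 781090 m^2.


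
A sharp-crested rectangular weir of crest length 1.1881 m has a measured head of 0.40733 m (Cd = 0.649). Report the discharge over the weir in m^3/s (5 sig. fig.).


Approach: apply the rectangular weir equation, Q = (2/3)*Cd*L*sqrt(2g)*H^1.5.
Q = (2/3)*0.649*1.1881*sqrt(2*9.81)*0.40733^1.5 = 0.59194 m^3/s
Therefore the discharge over the weir = 0.59194 m^3/s.


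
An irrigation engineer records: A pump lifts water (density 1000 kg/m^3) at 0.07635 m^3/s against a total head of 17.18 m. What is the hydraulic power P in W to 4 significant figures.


Approach: apply the hydraulic power relation, P = rho*g*Q*H.
P = 1000 * 9.81 * 0.07635 * 17.18 = 12870 W
Therefore the hydraulic power P = 12870 W.


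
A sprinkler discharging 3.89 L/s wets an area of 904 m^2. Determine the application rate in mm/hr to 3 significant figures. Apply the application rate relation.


Approach: apply the application rate relation, rate = (Q/A)*3600.
rate = (3.89 / 904) * 3600 = 15.5 mm/hr
Therefore the application rate = 15.5 mm/hr.


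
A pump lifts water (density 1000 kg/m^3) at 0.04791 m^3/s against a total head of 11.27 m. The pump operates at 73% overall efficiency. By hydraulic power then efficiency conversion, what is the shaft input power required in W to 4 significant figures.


Approach: apply hydraulic power then efficiency conversion, P = rho*g*Q*H; P_in = P/eta.
Step 1 — hydraulic power (P = rho*g*Q*H):
  P = 1000 * 9.81 * 0.04791 * 11.27 = 5296.87 W
Step 2 — input power: P_in = P/eta = 5296.87 / 0.73 = 7256 W
Therefore the shaft input power required = 7256 W.


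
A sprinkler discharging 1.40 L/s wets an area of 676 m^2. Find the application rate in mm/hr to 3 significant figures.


Approach: apply the application rate relation, rate = (Q/A)*3600.
rate = (1.40 / 676) * 3600 = 7.46 mm/hr
Therefore the application rate = 7.46 mm/hr.


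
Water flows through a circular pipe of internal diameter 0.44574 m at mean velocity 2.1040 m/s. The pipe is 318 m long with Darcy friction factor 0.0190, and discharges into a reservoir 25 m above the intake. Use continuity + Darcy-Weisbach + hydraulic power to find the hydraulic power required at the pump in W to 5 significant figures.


Approach: apply continuity + Darcy-Weisbach + hydraulic power, Q = A*v; hf = f*(L/D)*(v^2/(2g)); H = static + hf; P = rho*g*Q*H.
Step 1 — flow rate (continuity, Q = A*v):
  A = pi*(0.44574/2)^2 = 0.1560462 m^2
  Q = 0.1560462 * 2.1040 = 0.3283211 m^3/s
Step 2 — friction head loss (Darcy-Weisbach):
  hf = 0.0190 * (318/0.44574) * (2.1040^2 / (2*9.81))
  hf = 3.058381 m
Step 3 — total head: H = 25 + 3.058381 = 28.05838 m
Step 4 — hydraulic power (P = rho*g*Q*H):
  P = 1000 * 9.81 * 0.3283211 * 28.05838 = 90371 W
Therefore the hydraulic power required at the pump = 90371 W.


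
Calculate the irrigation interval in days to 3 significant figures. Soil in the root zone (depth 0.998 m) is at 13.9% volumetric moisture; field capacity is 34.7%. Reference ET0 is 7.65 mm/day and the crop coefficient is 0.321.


Approach: apply soil-water budget scheduling, SMD = (FC-theta)/100*depth*1000; ETc = ET0*Kc; interval = SMD/ETc.
Step 1 — soil moisture deficit:
  SMD = (34.7 - 13.9)/100 * 0.998 * 1000 = 207.58 mm
Step 2 — daily crop ET (ETc = ET0*Kc):
  ETc = 7.65 * 0.321 = 2.4557 mm/day
Step 3 — irrigation interval (SMD/ETc):
  interval = 207.58 / 2.4557 = 84.5 days
Therefore the irrigation interval = 84.5 days.


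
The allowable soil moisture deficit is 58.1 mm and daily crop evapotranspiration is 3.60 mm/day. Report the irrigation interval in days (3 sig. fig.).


Approach: apply the irrigation interval relation, interval = SMD / ETc.
interval = 58.1 / 3.60 = 16.1 days
Therefore the irrigation interval = 16.1 days.


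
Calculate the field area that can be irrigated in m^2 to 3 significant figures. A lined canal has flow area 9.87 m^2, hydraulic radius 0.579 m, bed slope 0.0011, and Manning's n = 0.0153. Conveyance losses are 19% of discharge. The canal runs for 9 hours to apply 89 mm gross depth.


Approach: apply Manning's equation with a conveyance and depth budget, Q = (1/n)*A*R^(2/3)*S^(1/2); Q_field = Q*(1-loss); Area = Q_field*t/(d/1000).
Step 1 — canal discharge (Manning's equation):
  Q = (1/0.0153) * 9.87 * 0.579^(2/3) * 0.0011^(1/2) = 14.863 m^3/s
Step 2 — delivered flow: Q_field = 14.863*(1 - 19/100) = 12.039 m^3/s
Step 3 — volume delivered: V = 12.039 * 9*3600 = 390070 m^3
Step 4 — area served: A = V / (depth/1000) = 390070 / 0.089 = 4380000 m^2
Therefore the field area that can be irrigated = 4380000 m^2.


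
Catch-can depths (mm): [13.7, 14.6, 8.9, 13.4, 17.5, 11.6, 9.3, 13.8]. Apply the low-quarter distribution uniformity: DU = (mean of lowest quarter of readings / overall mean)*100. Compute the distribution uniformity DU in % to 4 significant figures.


sorted lowest 2 of 8: [8.9, 9.3] -> mean = 9.10000 mm
overall mean = 12.8500 mm
DU = (9.10000/12.8500)*100 = 70.82 %
Therefore the distribution uniformity DU = 70.82 %.


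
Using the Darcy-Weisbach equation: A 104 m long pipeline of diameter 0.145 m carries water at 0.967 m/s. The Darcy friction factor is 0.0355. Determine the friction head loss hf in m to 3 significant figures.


Approach: apply the Darcy-Weisbach equation, hf = f*(L/D)*(v^2/(2g)).
hf = 0.0355 * (104/0.145) * (0.967^2 / (2*9.81))
hf = 1.21 m
Therefore the friction head loss hf = 1.21 m.


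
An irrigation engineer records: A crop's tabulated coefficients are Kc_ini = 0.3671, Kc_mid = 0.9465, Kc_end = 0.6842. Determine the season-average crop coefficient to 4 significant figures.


Approach: apply a simple seasonal average, Kc_avg = (Kc_ini + Kc_mid + Kc_end)/3.
Kc_avg = (0.3671 + 0.9465 + 0.6842)/3 = 0.6659
Therefore the season-average crop coefficient = 0.6659.


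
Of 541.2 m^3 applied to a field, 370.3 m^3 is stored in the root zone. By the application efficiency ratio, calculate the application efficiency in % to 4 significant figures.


Approach: apply the application efficiency ratio, Ea = (stored/applied)*100.
Ea = (370.3/541.2)*100 = 68.42 %
Therefore the application efficiency = 68.42 %.


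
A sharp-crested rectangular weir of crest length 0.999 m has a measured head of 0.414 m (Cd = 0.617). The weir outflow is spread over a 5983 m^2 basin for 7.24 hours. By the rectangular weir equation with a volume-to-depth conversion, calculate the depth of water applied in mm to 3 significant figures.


Approach: apply the rectangular weir equation with a volume-to-depth conversion, Q = (2/3)*Cd*L*sqrt(2g)*H^1.5; d = Q*t/A * 1000.
Step 1 — weir discharge:
  Q = (2/3)*0.617*0.999*sqrt(2*9.81)*0.414^1.5 = 0.48485 m^3/s
Step 2 — volume: V = 0.48485 * 7.24*3600 = 12637 m^3
Step 3 — depth: d = V/A * 1000 = 12637/5983 * 1000 = 2110 mm
Therefore the depth of water applied = 2110 mm.


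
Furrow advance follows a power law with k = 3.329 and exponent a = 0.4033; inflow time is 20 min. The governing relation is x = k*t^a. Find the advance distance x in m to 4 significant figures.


x = 3.329 * 20^0.4033 = 11.14 m
Therefore the advance distance x = 11.14 m.


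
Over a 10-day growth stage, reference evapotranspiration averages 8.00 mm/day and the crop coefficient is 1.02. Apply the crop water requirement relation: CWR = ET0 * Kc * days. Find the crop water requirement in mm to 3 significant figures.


CWR = 8.00 * 1.02 * 10 = 81.6 mm
Therefore the crop water requirement = 81.6 mm.


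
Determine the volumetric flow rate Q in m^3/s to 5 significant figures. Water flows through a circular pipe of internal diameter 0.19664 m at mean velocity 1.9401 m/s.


Approach: apply the continuity equation for pipe flow, Q = A * v with A = pi*(D/2)^2.
A = pi*(0.19664/2)^2 = 0.03036922 m^2
Q = 0.03036922 * 1.9401 = 0.058919 m^3/s
Therefore the volumetric flow rate Q = 0.058919 m^3/s.


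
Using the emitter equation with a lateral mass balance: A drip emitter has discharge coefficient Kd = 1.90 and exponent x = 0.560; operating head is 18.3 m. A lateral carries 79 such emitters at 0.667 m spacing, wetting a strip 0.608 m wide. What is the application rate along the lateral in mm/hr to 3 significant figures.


Approach: apply the emitter equation with a lateral mass balance, q = Kd*h^x; Q = n*q; rate = Q/(n*spacing*width).
Step 1 — single emitter flow (q = Kd*h^x):
  q = 1.90 * 18.3^0.560 = 9.6767 L/hr
Step 2 — total lateral flow: Q = 79 * 9.6767 = 764.46 L/hr
Step 3 — wetted area: A = 79 * 0.667 * 0.608 = 32.037 m^2
Step 4 — application rate: Q/A = 764.46/32.037 = 23.9 mm/hr
Therefore the application rate along the lateral = 23.9 mm/hr.


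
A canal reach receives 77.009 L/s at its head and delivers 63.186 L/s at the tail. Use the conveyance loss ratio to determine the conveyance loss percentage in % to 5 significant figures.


Approach: apply the conveyance loss ratio, loss% = ((Q_head - Q_tail)/Q_head)*100.
loss = ((77.009 - 63.186)/77.009)*100 = 17.950 %
Therefore the conveyance loss percentage = 17.950 %.


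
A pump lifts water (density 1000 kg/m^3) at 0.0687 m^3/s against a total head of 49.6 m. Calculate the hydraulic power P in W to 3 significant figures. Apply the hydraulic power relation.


Approach: apply the hydraulic power relation, P = rho*g*Q*H.
P = 1000 * 9.81 * 0.0687 * 49.6 = 33400 W
Therefore the hydraulic power P = 33400 W.


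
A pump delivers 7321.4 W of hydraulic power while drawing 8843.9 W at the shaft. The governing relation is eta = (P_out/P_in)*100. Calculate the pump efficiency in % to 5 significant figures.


eta = (7321.4 / 8843.9) * 100 = 82.785 %
Therefore the pump efficiency = 82.785 %.


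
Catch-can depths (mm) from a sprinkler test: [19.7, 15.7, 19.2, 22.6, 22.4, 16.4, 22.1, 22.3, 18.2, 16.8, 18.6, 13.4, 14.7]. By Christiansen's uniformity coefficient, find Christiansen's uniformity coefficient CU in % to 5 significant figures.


Approach: apply Christiansen's uniformity coefficient, CU = (1 - mean_abs_deviation/mean)*100.
mean = 18.62308 mm
mean |d_i - mean| = 2.547929 mm
CU = (1 - 2.547929/18.62308)*100 = 86.318 %
Therefore Christiansen's uniformity coefficient CU = 86.318 %.


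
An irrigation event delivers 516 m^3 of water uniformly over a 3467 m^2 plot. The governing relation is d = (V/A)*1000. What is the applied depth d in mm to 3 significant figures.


d = (516 / 3467) * 1000 = 149 mm
Therefore the applied depth d = 149 mm.


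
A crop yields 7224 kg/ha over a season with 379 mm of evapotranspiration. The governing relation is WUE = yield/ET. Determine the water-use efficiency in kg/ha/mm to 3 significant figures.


WUE = 7224 / 379 = 19.1 kg/ha/mm
Therefore the water-use efficiency = 19.1 kg/ha/mm.


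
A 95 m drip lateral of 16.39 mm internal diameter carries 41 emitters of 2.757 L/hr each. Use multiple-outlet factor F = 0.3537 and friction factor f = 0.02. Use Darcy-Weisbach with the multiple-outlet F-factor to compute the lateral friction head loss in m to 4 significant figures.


Approach: apply Darcy-Weisbach with the multiple-outlet F-factor, Q = n*q/(3600*1000) m^3/s; v = Q/A; hf = F*f*(L/D)*(v^2/(2g)).
Q = 41*2.757/(3600*1000) = 3.13992e-05 m^3/s
A = pi*(16.39e-3/2)^2 = 2.10983e-04 m^2, so v = Q/A = 0.148823 m/s
hf = 0.3537*0.02*(95/0.01639)*(0.148823^2/(2*9.81)) = 0.04629 m
Therefore the lateral friction head loss = 0.04629 m.


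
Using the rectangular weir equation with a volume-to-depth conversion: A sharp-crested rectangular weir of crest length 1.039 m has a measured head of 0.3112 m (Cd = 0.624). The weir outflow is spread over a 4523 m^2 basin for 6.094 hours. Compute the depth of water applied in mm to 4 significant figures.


Approach: apply the rectangular weir equation with a volume-to-depth conversion, Q = (2/3)*Cd*L*sqrt(2g)*H^1.5; d = Q*t/A * 1000.
Step 1 — weir discharge:
  Q = (2/3)*0.624*1.039*sqrt(2*9.81)*0.3112^1.5 = 0.332367 m^3/s
Step 2 — volume: V = 0.332367 * 6.094*3600 = 7291.60 m^3
Step 3 — depth: d = V/A * 1000 = 7291.60/4523 * 1000 = 1612 mm
Therefore the depth of water applied = 1612 mm.


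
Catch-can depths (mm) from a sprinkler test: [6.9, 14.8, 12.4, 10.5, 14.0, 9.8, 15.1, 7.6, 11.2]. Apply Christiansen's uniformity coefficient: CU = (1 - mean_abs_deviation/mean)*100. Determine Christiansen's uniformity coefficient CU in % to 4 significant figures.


mean = 11.3667 mm
mean |d_i - mean| = 2.40741 mm
CU = (1 - 2.40741/11.3667)*100 = 78.82 %
Therefore Christiansen's uniformity coefficient CU = 78.82 %.


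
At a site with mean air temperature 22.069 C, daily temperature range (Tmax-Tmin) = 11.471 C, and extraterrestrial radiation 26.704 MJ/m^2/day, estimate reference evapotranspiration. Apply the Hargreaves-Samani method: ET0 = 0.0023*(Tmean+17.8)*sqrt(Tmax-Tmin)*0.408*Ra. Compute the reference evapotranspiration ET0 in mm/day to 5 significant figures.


ET0 = 0.0023*(22.069+17.8)*sqrt(11.471)*0.408*26.704 = 3.3838 mm/day
Therefore the reference evapotranspiration ET0 = 3.3838 mm/day.


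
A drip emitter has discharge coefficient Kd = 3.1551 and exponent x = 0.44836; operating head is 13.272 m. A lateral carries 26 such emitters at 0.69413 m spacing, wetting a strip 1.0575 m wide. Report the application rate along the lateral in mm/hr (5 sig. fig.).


Approach: apply the emitter equation with a lateral mass balance, q = Kd*h^x; Q = n*q; rate = Q/(n*spacing*width).
Step 1 — single emitter flow (q = Kd*h^x):
  q = 3.1551 * 13.272^0.44836 = 10.05757 L/hr
Step 2 — total lateral flow: Q = 26 * 10.05757 = 261.4967 L/hr
Step 3 — wetted area: A = 26 * 0.69413 * 1.0575 = 19.08510 m^2
Step 4 — application rate: Q/A = 261.4967/19.08510 = 13.702 mm/hr
Therefore the application rate along the lateral = 13.702 mm/hr.
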